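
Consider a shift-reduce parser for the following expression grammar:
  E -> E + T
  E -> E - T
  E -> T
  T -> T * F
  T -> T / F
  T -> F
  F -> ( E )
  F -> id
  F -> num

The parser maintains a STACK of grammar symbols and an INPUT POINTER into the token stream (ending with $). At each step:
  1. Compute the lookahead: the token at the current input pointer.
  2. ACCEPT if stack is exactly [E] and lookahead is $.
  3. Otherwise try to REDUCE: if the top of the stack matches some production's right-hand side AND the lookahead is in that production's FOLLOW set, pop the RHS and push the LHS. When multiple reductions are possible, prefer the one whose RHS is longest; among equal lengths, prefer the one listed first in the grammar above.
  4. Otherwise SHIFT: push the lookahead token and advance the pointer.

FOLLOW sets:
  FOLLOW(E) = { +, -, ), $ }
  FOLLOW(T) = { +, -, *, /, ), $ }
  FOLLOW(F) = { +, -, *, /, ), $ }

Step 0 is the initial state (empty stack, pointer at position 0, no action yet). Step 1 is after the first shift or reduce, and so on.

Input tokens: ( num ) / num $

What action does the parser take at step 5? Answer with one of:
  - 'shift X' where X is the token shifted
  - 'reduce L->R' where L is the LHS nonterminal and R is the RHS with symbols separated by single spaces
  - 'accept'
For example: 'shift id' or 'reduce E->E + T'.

Answer: reduce E->T

Derivation:
Step 1: shift (. Stack=[(] ptr=1 lookahead=num remaining=[num ) / num $]
Step 2: shift num. Stack=[( num] ptr=2 lookahead=) remaining=[) / num $]
Step 3: reduce F->num. Stack=[( F] ptr=2 lookahead=) remaining=[) / num $]
Step 4: reduce T->F. Stack=[( T] ptr=2 lookahead=) remaining=[) / num $]
Step 5: reduce E->T. Stack=[( E] ptr=2 lookahead=) remaining=[) / num $]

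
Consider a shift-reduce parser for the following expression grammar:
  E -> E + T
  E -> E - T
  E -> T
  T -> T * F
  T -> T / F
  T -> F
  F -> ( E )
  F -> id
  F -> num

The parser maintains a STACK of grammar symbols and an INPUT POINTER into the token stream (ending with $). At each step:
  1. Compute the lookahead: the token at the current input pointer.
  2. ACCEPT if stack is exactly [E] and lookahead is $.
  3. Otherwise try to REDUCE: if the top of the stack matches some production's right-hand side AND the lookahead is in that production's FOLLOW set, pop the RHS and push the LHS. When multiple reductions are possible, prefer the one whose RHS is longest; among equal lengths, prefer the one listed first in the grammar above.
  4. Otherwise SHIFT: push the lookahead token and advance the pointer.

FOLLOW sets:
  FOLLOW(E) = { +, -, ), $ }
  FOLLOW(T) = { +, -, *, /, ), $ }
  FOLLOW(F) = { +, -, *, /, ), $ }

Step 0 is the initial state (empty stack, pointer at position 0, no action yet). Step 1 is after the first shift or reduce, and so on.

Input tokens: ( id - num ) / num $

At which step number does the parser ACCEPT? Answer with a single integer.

Step 1: shift (. Stack=[(] ptr=1 lookahead=id remaining=[id - num ) / num $]
Step 2: shift id. Stack=[( id] ptr=2 lookahead=- remaining=[- num ) / num $]
Step 3: reduce F->id. Stack=[( F] ptr=2 lookahead=- remaining=[- num ) / num $]
Step 4: reduce T->F. Stack=[( T] ptr=2 lookahead=- remaining=[- num ) / num $]
Step 5: reduce E->T. Stack=[( E] ptr=2 lookahead=- remaining=[- num ) / num $]
Step 6: shift -. Stack=[( E -] ptr=3 lookahead=num remaining=[num ) / num $]
Step 7: shift num. Stack=[( E - num] ptr=4 lookahead=) remaining=[) / num $]
Step 8: reduce F->num. Stack=[( E - F] ptr=4 lookahead=) remaining=[) / num $]
Step 9: reduce T->F. Stack=[( E - T] ptr=4 lookahead=) remaining=[) / num $]
Step 10: reduce E->E - T. Stack=[( E] ptr=4 lookahead=) remaining=[) / num $]
Step 11: shift ). Stack=[( E )] ptr=5 lookahead=/ remaining=[/ num $]
Step 12: reduce F->( E ). Stack=[F] ptr=5 lookahead=/ remaining=[/ num $]
Step 13: reduce T->F. Stack=[T] ptr=5 lookahead=/ remaining=[/ num $]
Step 14: shift /. Stack=[T /] ptr=6 lookahead=num remaining=[num $]
Step 15: shift num. Stack=[T / num] ptr=7 lookahead=$ remaining=[$]
Step 16: reduce F->num. Stack=[T / F] ptr=7 lookahead=$ remaining=[$]
Step 17: reduce T->T / F. Stack=[T] ptr=7 lookahead=$ remaining=[$]
Step 18: reduce E->T. Stack=[E] ptr=7 lookahead=$ remaining=[$]
Step 19: accept. Stack=[E] ptr=7 lookahead=$ remaining=[$]

Answer: 19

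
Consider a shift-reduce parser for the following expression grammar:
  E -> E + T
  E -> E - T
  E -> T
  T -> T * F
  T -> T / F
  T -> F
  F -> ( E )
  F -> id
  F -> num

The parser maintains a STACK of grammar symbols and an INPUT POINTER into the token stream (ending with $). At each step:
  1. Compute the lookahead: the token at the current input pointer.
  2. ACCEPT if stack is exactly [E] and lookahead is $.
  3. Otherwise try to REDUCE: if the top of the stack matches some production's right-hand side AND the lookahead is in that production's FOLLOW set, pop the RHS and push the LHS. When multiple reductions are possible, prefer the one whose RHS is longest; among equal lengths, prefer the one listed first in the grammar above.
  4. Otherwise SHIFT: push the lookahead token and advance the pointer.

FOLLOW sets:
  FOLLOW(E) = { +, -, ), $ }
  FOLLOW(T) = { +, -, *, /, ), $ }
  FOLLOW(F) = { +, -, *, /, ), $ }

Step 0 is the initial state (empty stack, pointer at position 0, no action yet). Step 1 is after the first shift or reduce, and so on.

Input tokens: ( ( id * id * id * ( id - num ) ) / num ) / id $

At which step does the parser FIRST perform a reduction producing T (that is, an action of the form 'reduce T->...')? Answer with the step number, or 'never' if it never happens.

Answer: 5

Derivation:
Step 1: shift (. Stack=[(] ptr=1 lookahead=( remaining=[( id * id * id * ( id - num ) ) / num ) / id $]
Step 2: shift (. Stack=[( (] ptr=2 lookahead=id remaining=[id * id * id * ( id - num ) ) / num ) / id $]
Step 3: shift id. Stack=[( ( id] ptr=3 lookahead=* remaining=[* id * id * ( id - num ) ) / num ) / id $]
Step 4: reduce F->id. Stack=[( ( F] ptr=3 lookahead=* remaining=[* id * id * ( id - num ) ) / num ) / id $]
Step 5: reduce T->F. Stack=[( ( T] ptr=3 lookahead=* remaining=[* id * id * ( id - num ) ) / num ) / id $]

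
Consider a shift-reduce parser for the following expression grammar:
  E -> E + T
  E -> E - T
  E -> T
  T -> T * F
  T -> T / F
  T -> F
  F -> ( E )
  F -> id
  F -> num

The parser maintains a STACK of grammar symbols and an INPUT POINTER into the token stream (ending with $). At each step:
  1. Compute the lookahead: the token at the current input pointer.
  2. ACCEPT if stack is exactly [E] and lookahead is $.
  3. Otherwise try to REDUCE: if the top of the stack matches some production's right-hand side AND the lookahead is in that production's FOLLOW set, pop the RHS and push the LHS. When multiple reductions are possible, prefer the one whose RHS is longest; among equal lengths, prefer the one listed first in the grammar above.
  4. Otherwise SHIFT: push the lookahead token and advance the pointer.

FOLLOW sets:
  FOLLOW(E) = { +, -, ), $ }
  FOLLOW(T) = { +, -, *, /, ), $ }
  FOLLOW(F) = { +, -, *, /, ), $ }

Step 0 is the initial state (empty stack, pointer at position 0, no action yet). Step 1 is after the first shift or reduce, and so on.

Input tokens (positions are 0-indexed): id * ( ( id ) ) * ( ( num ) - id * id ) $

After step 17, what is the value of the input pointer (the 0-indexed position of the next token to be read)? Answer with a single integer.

Answer: 7

Derivation:
Step 1: shift id. Stack=[id] ptr=1 lookahead=* remaining=[* ( ( id ) ) * ( ( num ) - id * id ) $]
Step 2: reduce F->id. Stack=[F] ptr=1 lookahead=* remaining=[* ( ( id ) ) * ( ( num ) - id * id ) $]
Step 3: reduce T->F. Stack=[T] ptr=1 lookahead=* remaining=[* ( ( id ) ) * ( ( num ) - id * id ) $]
Step 4: shift *. Stack=[T *] ptr=2 lookahead=( remaining=[( ( id ) ) * ( ( num ) - id * id ) $]
Step 5: shift (. Stack=[T * (] ptr=3 lookahead=( remaining=[( id ) ) * ( ( num ) - id * id ) $]
Step 6: shift (. Stack=[T * ( (] ptr=4 lookahead=id remaining=[id ) ) * ( ( num ) - id * id ) $]
Step 7: shift id. Stack=[T * ( ( id] ptr=5 lookahead=) remaining=[) ) * ( ( num ) - id * id ) $]
Step 8: reduce F->id. Stack=[T * ( ( F] ptr=5 lookahead=) remaining=[) ) * ( ( num ) - id * id ) $]
Step 9: reduce T->F. Stack=[T * ( ( T] ptr=5 lookahead=) remaining=[) ) * ( ( num ) - id * id ) $]
Step 10: reduce E->T. Stack=[T * ( ( E] ptr=5 lookahead=) remaining=[) ) * ( ( num ) - id * id ) $]
Step 11: shift ). Stack=[T * ( ( E )] ptr=6 lookahead=) remaining=[) * ( ( num ) - id * id ) $]
Step 12: reduce F->( E ). Stack=[T * ( F] ptr=6 lookahead=) remaining=[) * ( ( num ) - id * id ) $]
Step 13: reduce T->F. Stack=[T * ( T] ptr=6 lookahead=) remaining=[) * ( ( num ) - id * id ) $]
Step 14: reduce E->T. Stack=[T * ( E] ptr=6 lookahead=) remaining=[) * ( ( num ) - id * id ) $]
Step 15: shift ). Stack=[T * ( E )] ptr=7 lookahead=* remaining=[* ( ( num ) - id * id ) $]
Step 16: reduce F->( E ). Stack=[T * F] ptr=7 lookahead=* remaining=[* ( ( num ) - id * id ) $]
Step 17: reduce T->T * F. Stack=[T] ptr=7 lookahead=* remaining=[* ( ( num ) - id * id ) $]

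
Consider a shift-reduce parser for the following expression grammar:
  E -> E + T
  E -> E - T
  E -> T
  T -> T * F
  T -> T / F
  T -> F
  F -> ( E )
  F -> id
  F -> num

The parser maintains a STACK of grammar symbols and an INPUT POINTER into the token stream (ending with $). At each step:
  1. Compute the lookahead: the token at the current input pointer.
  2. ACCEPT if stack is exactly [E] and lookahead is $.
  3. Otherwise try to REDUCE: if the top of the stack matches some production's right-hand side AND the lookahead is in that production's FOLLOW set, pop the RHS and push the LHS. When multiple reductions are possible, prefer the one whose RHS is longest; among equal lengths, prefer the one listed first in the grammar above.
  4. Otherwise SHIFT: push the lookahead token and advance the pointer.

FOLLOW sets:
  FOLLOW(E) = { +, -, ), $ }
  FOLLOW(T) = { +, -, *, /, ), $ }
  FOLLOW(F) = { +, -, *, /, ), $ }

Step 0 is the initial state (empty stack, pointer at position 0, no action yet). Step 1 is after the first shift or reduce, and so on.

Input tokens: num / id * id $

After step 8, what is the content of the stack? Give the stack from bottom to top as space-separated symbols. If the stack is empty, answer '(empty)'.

Answer: T *

Derivation:
Step 1: shift num. Stack=[num] ptr=1 lookahead=/ remaining=[/ id * id $]
Step 2: reduce F->num. Stack=[F] ptr=1 lookahead=/ remaining=[/ id * id $]
Step 3: reduce T->F. Stack=[T] ptr=1 lookahead=/ remaining=[/ id * id $]
Step 4: shift /. Stack=[T /] ptr=2 lookahead=id remaining=[id * id $]
Step 5: shift id. Stack=[T / id] ptr=3 lookahead=* remaining=[* id $]
Step 6: reduce F->id. Stack=[T / F] ptr=3 lookahead=* remaining=[* id $]
Step 7: reduce T->T / F. Stack=[T] ptr=3 lookahead=* remaining=[* id $]
Step 8: shift *. Stack=[T *] ptr=4 lookahead=id remaining=[id $]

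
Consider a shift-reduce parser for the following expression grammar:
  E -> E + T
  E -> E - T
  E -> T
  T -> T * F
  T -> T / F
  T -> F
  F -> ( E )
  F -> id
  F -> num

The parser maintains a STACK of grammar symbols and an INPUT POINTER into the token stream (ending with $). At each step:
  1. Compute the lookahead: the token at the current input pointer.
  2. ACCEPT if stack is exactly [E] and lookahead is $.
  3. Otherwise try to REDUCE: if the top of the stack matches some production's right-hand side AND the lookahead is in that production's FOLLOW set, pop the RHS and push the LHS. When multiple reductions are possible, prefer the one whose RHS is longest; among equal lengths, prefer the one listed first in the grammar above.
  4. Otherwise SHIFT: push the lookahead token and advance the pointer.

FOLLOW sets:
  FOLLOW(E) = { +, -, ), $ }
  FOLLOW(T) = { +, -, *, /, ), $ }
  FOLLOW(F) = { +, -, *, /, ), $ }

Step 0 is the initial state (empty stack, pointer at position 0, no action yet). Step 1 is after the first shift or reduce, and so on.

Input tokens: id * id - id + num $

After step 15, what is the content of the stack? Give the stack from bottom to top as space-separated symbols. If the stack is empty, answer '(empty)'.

Step 1: shift id. Stack=[id] ptr=1 lookahead=* remaining=[* id - id + num $]
Step 2: reduce F->id. Stack=[F] ptr=1 lookahead=* remaining=[* id - id + num $]
Step 3: reduce T->F. Stack=[T] ptr=1 lookahead=* remaining=[* id - id + num $]
Step 4: shift *. Stack=[T *] ptr=2 lookahead=id remaining=[id - id + num $]
Step 5: shift id. Stack=[T * id] ptr=3 lookahead=- remaining=[- id + num $]
Step 6: reduce F->id. Stack=[T * F] ptr=3 lookahead=- remaining=[- id + num $]
Step 7: reduce T->T * F. Stack=[T] ptr=3 lookahead=- remaining=[- id + num $]
Step 8: reduce E->T. Stack=[E] ptr=3 lookahead=- remaining=[- id + num $]
Step 9: shift -. Stack=[E -] ptr=4 lookahead=id remaining=[id + num $]
Step 10: shift id. Stack=[E - id] ptr=5 lookahead=+ remaining=[+ num $]
Step 11: reduce F->id. Stack=[E - F] ptr=5 lookahead=+ remaining=[+ num $]
Step 12: reduce T->F. Stack=[E - T] ptr=5 lookahead=+ remaining=[+ num $]
Step 13: reduce E->E - T. Stack=[E] ptr=5 lookahead=+ remaining=[+ num $]
Step 14: shift +. Stack=[E +] ptr=6 lookahead=num remaining=[num $]
Step 15: shift num. Stack=[E + num] ptr=7 lookahead=$ remaining=[$]

Answer: E + num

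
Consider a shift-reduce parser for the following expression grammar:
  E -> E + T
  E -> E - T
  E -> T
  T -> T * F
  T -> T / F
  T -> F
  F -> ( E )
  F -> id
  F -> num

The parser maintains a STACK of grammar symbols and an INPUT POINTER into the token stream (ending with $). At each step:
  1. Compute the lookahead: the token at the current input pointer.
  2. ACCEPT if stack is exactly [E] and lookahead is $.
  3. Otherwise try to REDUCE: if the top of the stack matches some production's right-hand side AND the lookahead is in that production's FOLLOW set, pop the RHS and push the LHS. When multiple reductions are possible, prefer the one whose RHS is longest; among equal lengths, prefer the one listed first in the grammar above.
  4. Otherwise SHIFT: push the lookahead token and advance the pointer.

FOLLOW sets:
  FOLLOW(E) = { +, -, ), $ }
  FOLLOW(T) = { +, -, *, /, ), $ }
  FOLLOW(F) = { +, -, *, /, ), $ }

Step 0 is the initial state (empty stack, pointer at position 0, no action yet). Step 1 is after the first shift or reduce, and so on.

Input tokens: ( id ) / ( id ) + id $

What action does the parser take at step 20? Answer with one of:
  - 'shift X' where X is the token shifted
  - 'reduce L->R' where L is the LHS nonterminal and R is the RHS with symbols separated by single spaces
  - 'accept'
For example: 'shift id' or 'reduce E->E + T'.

Answer: shift id

Derivation:
Step 1: shift (. Stack=[(] ptr=1 lookahead=id remaining=[id ) / ( id ) + id $]
Step 2: shift id. Stack=[( id] ptr=2 lookahead=) remaining=[) / ( id ) + id $]
Step 3: reduce F->id. Stack=[( F] ptr=2 lookahead=) remaining=[) / ( id ) + id $]
Step 4: reduce T->F. Stack=[( T] ptr=2 lookahead=) remaining=[) / ( id ) + id $]
Step 5: reduce E->T. Stack=[( E] ptr=2 lookahead=) remaining=[) / ( id ) + id $]
Step 6: shift ). Stack=[( E )] ptr=3 lookahead=/ remaining=[/ ( id ) + id $]
Step 7: reduce F->( E ). Stack=[F] ptr=3 lookahead=/ remaining=[/ ( id ) + id $]
Step 8: reduce T->F. Stack=[T] ptr=3 lookahead=/ remaining=[/ ( id ) + id $]
Step 9: shift /. Stack=[T /] ptr=4 lookahead=( remaining=[( id ) + id $]
Step 10: shift (. Stack=[T / (] ptr=5 lookahead=id remaining=[id ) + id $]
Step 11: shift id. Stack=[T / ( id] ptr=6 lookahead=) remaining=[) + id $]
Step 12: reduce F->id. Stack=[T / ( F] ptr=6 lookahead=) remaining=[) + id $]
Step 13: reduce T->F. Stack=[T / ( T] ptr=6 lookahead=) remaining=[) + id $]
Step 14: reduce E->T. Stack=[T / ( E] ptr=6 lookahead=) remaining=[) + id $]
Step 15: shift ). Stack=[T / ( E )] ptr=7 lookahead=+ remaining=[+ id $]
Step 16: reduce F->( E ). Stack=[T / F] ptr=7 lookahead=+ remaining=[+ id $]
Step 17: reduce T->T / F. Stack=[T] ptr=7 lookahead=+ remaining=[+ id $]
Step 18: reduce E->T. Stack=[E] ptr=7 lookahead=+ remaining=[+ id $]
Step 19: shift +. Stack=[E +] ptr=8 lookahead=id remaining=[id $]
Step 20: shift id. Stack=[E + id] ptr=9 lookahead=$ remaining=[$]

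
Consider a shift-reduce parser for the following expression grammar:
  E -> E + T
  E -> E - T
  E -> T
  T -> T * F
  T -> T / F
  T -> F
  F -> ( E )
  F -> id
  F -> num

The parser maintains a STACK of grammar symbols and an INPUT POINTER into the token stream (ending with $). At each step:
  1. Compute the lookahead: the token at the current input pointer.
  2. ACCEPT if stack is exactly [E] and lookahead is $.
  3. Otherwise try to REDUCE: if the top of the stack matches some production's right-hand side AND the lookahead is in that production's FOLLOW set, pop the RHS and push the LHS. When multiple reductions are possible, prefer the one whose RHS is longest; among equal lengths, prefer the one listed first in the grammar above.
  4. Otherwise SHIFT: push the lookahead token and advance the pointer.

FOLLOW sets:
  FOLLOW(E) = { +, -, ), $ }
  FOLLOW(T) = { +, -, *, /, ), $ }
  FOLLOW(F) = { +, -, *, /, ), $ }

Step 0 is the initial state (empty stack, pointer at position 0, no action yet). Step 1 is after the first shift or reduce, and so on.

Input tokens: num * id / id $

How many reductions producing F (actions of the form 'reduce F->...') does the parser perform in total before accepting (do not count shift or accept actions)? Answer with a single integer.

Step 1: shift num. Stack=[num] ptr=1 lookahead=* remaining=[* id / id $]
Step 2: reduce F->num. Stack=[F] ptr=1 lookahead=* remaining=[* id / id $]
Step 3: reduce T->F. Stack=[T] ptr=1 lookahead=* remaining=[* id / id $]
Step 4: shift *. Stack=[T *] ptr=2 lookahead=id remaining=[id / id $]
Step 5: shift id. Stack=[T * id] ptr=3 lookahead=/ remaining=[/ id $]
Step 6: reduce F->id. Stack=[T * F] ptr=3 lookahead=/ remaining=[/ id $]
Step 7: reduce T->T * F. Stack=[T] ptr=3 lookahead=/ remaining=[/ id $]
Step 8: shift /. Stack=[T /] ptr=4 lookahead=id remaining=[id $]
Step 9: shift id. Stack=[T / id] ptr=5 lookahead=$ remaining=[$]
Step 10: reduce F->id. Stack=[T / F] ptr=5 lookahead=$ remaining=[$]
Step 11: reduce T->T / F. Stack=[T] ptr=5 lookahead=$ remaining=[$]
Step 12: reduce E->T. Stack=[E] ptr=5 lookahead=$ remaining=[$]
Step 13: accept. Stack=[E] ptr=5 lookahead=$ remaining=[$]

Answer: 3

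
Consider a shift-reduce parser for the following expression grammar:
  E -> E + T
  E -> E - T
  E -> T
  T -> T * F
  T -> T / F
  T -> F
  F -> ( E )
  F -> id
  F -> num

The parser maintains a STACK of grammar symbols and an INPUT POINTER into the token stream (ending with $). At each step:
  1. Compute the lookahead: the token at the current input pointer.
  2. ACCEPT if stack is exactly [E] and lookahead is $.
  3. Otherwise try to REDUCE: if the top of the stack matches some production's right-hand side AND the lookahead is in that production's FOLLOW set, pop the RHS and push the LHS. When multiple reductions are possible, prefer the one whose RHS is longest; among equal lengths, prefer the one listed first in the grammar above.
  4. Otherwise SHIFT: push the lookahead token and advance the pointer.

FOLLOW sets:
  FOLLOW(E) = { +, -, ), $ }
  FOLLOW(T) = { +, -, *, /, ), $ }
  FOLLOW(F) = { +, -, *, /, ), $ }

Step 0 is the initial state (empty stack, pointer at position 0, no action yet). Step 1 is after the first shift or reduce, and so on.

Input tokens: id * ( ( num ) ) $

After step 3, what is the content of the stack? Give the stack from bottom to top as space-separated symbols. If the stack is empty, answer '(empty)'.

Step 1: shift id. Stack=[id] ptr=1 lookahead=* remaining=[* ( ( num ) ) $]
Step 2: reduce F->id. Stack=[F] ptr=1 lookahead=* remaining=[* ( ( num ) ) $]
Step 3: reduce T->F. Stack=[T] ptr=1 lookahead=* remaining=[* ( ( num ) ) $]

Answer: T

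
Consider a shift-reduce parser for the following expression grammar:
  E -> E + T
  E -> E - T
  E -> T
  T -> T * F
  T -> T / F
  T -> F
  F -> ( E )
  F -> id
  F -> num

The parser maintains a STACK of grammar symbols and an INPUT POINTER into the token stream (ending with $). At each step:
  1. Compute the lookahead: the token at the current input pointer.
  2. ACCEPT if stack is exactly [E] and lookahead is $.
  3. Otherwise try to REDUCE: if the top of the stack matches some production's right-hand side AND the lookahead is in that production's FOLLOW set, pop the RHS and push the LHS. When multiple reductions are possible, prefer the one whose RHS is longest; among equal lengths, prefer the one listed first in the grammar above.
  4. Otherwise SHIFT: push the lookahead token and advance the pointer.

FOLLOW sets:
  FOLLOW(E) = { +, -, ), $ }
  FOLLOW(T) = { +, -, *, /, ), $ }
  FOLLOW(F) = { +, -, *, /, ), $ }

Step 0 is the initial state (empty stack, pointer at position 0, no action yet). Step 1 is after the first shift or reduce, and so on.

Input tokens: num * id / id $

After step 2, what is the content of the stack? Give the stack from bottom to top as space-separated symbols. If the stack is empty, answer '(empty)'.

Answer: F

Derivation:
Step 1: shift num. Stack=[num] ptr=1 lookahead=* remaining=[* id / id $]
Step 2: reduce F->num. Stack=[F] ptr=1 lookahead=* remaining=[* id / id $]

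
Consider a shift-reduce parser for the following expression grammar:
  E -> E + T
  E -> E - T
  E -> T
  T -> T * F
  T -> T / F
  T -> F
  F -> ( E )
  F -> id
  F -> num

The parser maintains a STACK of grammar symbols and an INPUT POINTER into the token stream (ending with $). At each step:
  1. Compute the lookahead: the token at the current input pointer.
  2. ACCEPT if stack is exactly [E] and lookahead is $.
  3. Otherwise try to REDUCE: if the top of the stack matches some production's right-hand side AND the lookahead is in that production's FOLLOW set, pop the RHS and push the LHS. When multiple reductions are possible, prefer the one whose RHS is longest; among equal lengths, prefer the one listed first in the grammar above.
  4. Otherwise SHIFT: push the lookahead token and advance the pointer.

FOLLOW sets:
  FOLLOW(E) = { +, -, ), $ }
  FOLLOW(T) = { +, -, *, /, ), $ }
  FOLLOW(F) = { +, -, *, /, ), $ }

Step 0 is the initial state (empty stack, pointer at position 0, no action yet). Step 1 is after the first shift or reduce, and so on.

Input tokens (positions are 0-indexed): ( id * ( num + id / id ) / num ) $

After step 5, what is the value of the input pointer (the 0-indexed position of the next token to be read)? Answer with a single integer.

Answer: 3

Derivation:
Step 1: shift (. Stack=[(] ptr=1 lookahead=id remaining=[id * ( num + id / id ) / num ) $]
Step 2: shift id. Stack=[( id] ptr=2 lookahead=* remaining=[* ( num + id / id ) / num ) $]
Step 3: reduce F->id. Stack=[( F] ptr=2 lookahead=* remaining=[* ( num + id / id ) / num ) $]
Step 4: reduce T->F. Stack=[( T] ptr=2 lookahead=* remaining=[* ( num + id / id ) / num ) $]
Step 5: shift *. Stack=[( T *] ptr=3 lookahead=( remaining=[( num + id / id ) / num ) $]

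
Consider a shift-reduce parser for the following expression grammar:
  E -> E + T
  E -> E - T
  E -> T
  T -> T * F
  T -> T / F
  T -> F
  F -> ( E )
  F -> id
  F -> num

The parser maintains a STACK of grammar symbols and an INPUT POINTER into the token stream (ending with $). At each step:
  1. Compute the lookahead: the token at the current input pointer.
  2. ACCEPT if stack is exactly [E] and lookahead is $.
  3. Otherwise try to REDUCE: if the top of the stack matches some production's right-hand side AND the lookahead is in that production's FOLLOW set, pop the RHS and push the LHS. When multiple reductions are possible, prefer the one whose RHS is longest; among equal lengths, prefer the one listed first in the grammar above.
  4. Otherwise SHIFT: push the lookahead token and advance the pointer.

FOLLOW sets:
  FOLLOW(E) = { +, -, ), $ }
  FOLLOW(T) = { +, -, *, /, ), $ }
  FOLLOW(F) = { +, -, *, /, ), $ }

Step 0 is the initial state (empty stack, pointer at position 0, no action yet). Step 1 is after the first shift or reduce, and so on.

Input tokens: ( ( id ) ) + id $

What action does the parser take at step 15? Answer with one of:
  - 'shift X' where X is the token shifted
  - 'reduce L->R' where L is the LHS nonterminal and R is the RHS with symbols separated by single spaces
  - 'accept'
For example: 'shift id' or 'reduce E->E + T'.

Answer: shift +

Derivation:
Step 1: shift (. Stack=[(] ptr=1 lookahead=( remaining=[( id ) ) + id $]
Step 2: shift (. Stack=[( (] ptr=2 lookahead=id remaining=[id ) ) + id $]
Step 3: shift id. Stack=[( ( id] ptr=3 lookahead=) remaining=[) ) + id $]
Step 4: reduce F->id. Stack=[( ( F] ptr=3 lookahead=) remaining=[) ) + id $]
Step 5: reduce T->F. Stack=[( ( T] ptr=3 lookahead=) remaining=[) ) + id $]
Step 6: reduce E->T. Stack=[( ( E] ptr=3 lookahead=) remaining=[) ) + id $]
Step 7: shift ). Stack=[( ( E )] ptr=4 lookahead=) remaining=[) + id $]
Step 8: reduce F->( E ). Stack=[( F] ptr=4 lookahead=) remaining=[) + id $]
Step 9: reduce T->F. Stack=[( T] ptr=4 lookahead=) remaining=[) + id $]
Step 10: reduce E->T. Stack=[( E] ptr=4 lookahead=) remaining=[) + id $]
Step 11: shift ). Stack=[( E )] ptr=5 lookahead=+ remaining=[+ id $]
Step 12: reduce F->( E ). Stack=[F] ptr=5 lookahead=+ remaining=[+ id $]
Step 13: reduce T->F. Stack=[T] ptr=5 lookahead=+ remaining=[+ id $]
Step 14: reduce E->T. Stack=[E] ptr=5 lookahead=+ remaining=[+ id $]
Step 15: shift +. Stack=[E +] ptr=6 lookahead=id remaining=[id $]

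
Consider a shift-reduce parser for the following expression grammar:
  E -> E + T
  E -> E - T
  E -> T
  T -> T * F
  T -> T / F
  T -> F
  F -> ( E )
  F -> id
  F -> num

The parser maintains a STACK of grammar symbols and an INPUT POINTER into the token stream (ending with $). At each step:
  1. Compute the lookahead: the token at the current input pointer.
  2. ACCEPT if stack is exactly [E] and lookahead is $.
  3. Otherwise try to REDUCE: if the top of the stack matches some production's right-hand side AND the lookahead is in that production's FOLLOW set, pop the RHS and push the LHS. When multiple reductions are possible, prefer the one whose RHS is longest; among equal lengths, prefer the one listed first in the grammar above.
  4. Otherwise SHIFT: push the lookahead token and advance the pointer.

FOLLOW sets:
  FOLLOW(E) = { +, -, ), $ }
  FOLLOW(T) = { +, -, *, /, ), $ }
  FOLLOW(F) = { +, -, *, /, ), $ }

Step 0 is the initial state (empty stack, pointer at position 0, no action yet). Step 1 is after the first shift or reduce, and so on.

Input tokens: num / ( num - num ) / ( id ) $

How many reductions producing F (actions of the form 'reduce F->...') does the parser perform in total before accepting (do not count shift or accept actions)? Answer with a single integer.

Step 1: shift num. Stack=[num] ptr=1 lookahead=/ remaining=[/ ( num - num ) / ( id ) $]
Step 2: reduce F->num. Stack=[F] ptr=1 lookahead=/ remaining=[/ ( num - num ) / ( id ) $]
Step 3: reduce T->F. Stack=[T] ptr=1 lookahead=/ remaining=[/ ( num - num ) / ( id ) $]
Step 4: shift /. Stack=[T /] ptr=2 lookahead=( remaining=[( num - num ) / ( id ) $]
Step 5: shift (. Stack=[T / (] ptr=3 lookahead=num remaining=[num - num ) / ( id ) $]
Step 6: shift num. Stack=[T / ( num] ptr=4 lookahead=- remaining=[- num ) / ( id ) $]
Step 7: reduce F->num. Stack=[T / ( F] ptr=4 lookahead=- remaining=[- num ) / ( id ) $]
Step 8: reduce T->F. Stack=[T / ( T] ptr=4 lookahead=- remaining=[- num ) / ( id ) $]
Step 9: reduce E->T. Stack=[T / ( E] ptr=4 lookahead=- remaining=[- num ) / ( id ) $]
Step 10: shift -. Stack=[T / ( E -] ptr=5 lookahead=num remaining=[num ) / ( id ) $]
Step 11: shift num. Stack=[T / ( E - num] ptr=6 lookahead=) remaining=[) / ( id ) $]
Step 12: reduce F->num. Stack=[T / ( E - F] ptr=6 lookahead=) remaining=[) / ( id ) $]
Step 13: reduce T->F. Stack=[T / ( E - T] ptr=6 lookahead=) remaining=[) / ( id ) $]
Step 14: reduce E->E - T. Stack=[T / ( E] ptr=6 lookahead=) remaining=[) / ( id ) $]
Step 15: shift ). Stack=[T / ( E )] ptr=7 lookahead=/ remaining=[/ ( id ) $]
Step 16: reduce F->( E ). Stack=[T / F] ptr=7 lookahead=/ remaining=[/ ( id ) $]
Step 17: reduce T->T / F. Stack=[T] ptr=7 lookahead=/ remaining=[/ ( id ) $]
Step 18: shift /. Stack=[T /] ptr=8 lookahead=( remaining=[( id ) $]
Step 19: shift (. Stack=[T / (] ptr=9 lookahead=id remaining=[id ) $]
Step 20: shift id. Stack=[T / ( id] ptr=10 lookahead=) remaining=[) $]
Step 21: reduce F->id. Stack=[T / ( F] ptr=10 lookahead=) remaining=[) $]
Step 22: reduce T->F. Stack=[T / ( T] ptr=10 lookahead=) remaining=[) $]
Step 23: reduce E->T. Stack=[T / ( E] ptr=10 lookahead=) remaining=[) $]
Step 24: shift ). Stack=[T / ( E )] ptr=11 lookahead=$ remaining=[$]
Step 25: reduce F->( E ). Stack=[T / F] ptr=11 lookahead=$ remaining=[$]
Step 26: reduce T->T / F. Stack=[T] ptr=11 lookahead=$ remaining=[$]
Step 27: reduce E->T. Stack=[E] ptr=11 lookahead=$ remaining=[$]
Step 28: accept. Stack=[E] ptr=11 lookahead=$ remaining=[$]

Answer: 6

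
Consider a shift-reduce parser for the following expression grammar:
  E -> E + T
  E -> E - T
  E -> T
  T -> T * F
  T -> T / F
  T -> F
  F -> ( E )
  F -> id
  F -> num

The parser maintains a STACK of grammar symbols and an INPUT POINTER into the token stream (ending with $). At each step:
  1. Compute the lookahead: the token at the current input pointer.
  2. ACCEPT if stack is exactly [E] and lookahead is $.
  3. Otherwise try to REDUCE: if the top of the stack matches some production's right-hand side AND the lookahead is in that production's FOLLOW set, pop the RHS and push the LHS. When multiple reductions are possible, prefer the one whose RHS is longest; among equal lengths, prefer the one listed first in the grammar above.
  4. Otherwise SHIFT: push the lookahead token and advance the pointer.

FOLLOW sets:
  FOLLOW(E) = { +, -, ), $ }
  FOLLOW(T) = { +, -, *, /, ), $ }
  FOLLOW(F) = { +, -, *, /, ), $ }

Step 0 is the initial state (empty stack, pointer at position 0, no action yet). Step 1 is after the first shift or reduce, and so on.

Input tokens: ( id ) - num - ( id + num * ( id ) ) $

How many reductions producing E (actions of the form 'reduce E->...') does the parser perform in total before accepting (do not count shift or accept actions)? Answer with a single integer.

Answer: 7

Derivation:
Step 1: shift (. Stack=[(] ptr=1 lookahead=id remaining=[id ) - num - ( id + num * ( id ) ) $]
Step 2: shift id. Stack=[( id] ptr=2 lookahead=) remaining=[) - num - ( id + num * ( id ) ) $]
Step 3: reduce F->id. Stack=[( F] ptr=2 lookahead=) remaining=[) - num - ( id + num * ( id ) ) $]
Step 4: reduce T->F. Stack=[( T] ptr=2 lookahead=) remaining=[) - num - ( id + num * ( id ) ) $]
Step 5: reduce E->T. Stack=[( E] ptr=2 lookahead=) remaining=[) - num - ( id + num * ( id ) ) $]
Step 6: shift ). Stack=[( E )] ptr=3 lookahead=- remaining=[- num - ( id + num * ( id ) ) $]
Step 7: reduce F->( E ). Stack=[F] ptr=3 lookahead=- remaining=[- num - ( id + num * ( id ) ) $]
Step 8: reduce T->F. Stack=[T] ptr=3 lookahead=- remaining=[- num - ( id + num * ( id ) ) $]
Step 9: reduce E->T. Stack=[E] ptr=3 lookahead=- remaining=[- num - ( id + num * ( id ) ) $]
Step 10: shift -. Stack=[E -] ptr=4 lookahead=num remaining=[num - ( id + num * ( id ) ) $]
Step 11: shift num. Stack=[E - num] ptr=5 lookahead=- remaining=[- ( id + num * ( id ) ) $]
Step 12: reduce F->num. Stack=[E - F] ptr=5 lookahead=- remaining=[- ( id + num * ( id ) ) $]
Step 13: reduce T->F. Stack=[E - T] ptr=5 lookahead=- remaining=[- ( id + num * ( id ) ) $]
Step 14: reduce E->E - T. Stack=[E] ptr=5 lookahead=- remaining=[- ( id + num * ( id ) ) $]
Step 15: shift -. Stack=[E -] ptr=6 lookahead=( remaining=[( id + num * ( id ) ) $]
Step 16: shift (. Stack=[E - (] ptr=7 lookahead=id remaining=[id + num * ( id ) ) $]
Step 17: shift id. Stack=[E - ( id] ptr=8 lookahead=+ remaining=[+ num * ( id ) ) $]
Step 18: reduce F->id. Stack=[E - ( F] ptr=8 lookahead=+ remaining=[+ num * ( id ) ) $]
Step 19: reduce T->F. Stack=[E - ( T] ptr=8 lookahead=+ remaining=[+ num * ( id ) ) $]
Step 20: reduce E->T. Stack=[E - ( E] ptr=8 lookahead=+ remaining=[+ num * ( id ) ) $]
Step 21: shift +. Stack=[E - ( E +] ptr=9 lookahead=num remaining=[num * ( id ) ) $]
Step 22: shift num. Stack=[E - ( E + num] ptr=10 lookahead=* remaining=[* ( id ) ) $]
Step 23: reduce F->num. Stack=[E - ( E + F] ptr=10 lookahead=* remaining=[* ( id ) ) $]
Step 24: reduce T->F. Stack=[E - ( E + T] ptr=10 lookahead=* remaining=[* ( id ) ) $]
Step 25: shift *. Stack=[E - ( E + T *] ptr=11 lookahead=( remaining=[( id ) ) $]
Step 26: shift (. Stack=[E - ( E + T * (] ptr=12 lookahead=id remaining=[id ) ) $]
Step 27: shift id. Stack=[E - ( E + T * ( id] ptr=13 lookahead=) remaining=[) ) $]
Step 28: reduce F->id. Stack=[E - ( E + T * ( F] ptr=13 lookahead=) remaining=[) ) $]
Step 29: reduce T->F. Stack=[E - ( E + T * ( T] ptr=13 lookahead=) remaining=[) ) $]
Step 30: reduce E->T. Stack=[E - ( E + T * ( E] ptr=13 lookahead=) remaining=[) ) $]
Step 31: shift ). Stack=[E - ( E + T * ( E )] ptr=14 lookahead=) remaining=[) $]
Step 32: reduce F->( E ). Stack=[E - ( E + T * F] ptr=14 lookahead=) remaining=[) $]
Step 33: reduce T->T * F. Stack=[E - ( E + T] ptr=14 lookahead=) remaining=[) $]
Step 34: reduce E->E + T. Stack=[E - ( E] ptr=14 lookahead=) remaining=[) $]
Step 35: shift ). Stack=[E - ( E )] ptr=15 lookahead=$ remaining=[$]
Step 36: reduce F->( E ). Stack=[E - F] ptr=15 lookahead=$ remaining=[$]
Step 37: reduce T->F. Stack=[E - T] ptr=15 lookahead=$ remaining=[$]
Step 38: reduce E->E - T. Stack=[E] ptr=15 lookahead=$ remaining=[$]
Step 39: accept. Stack=[E] ptr=15 lookahead=$ remaining=[$]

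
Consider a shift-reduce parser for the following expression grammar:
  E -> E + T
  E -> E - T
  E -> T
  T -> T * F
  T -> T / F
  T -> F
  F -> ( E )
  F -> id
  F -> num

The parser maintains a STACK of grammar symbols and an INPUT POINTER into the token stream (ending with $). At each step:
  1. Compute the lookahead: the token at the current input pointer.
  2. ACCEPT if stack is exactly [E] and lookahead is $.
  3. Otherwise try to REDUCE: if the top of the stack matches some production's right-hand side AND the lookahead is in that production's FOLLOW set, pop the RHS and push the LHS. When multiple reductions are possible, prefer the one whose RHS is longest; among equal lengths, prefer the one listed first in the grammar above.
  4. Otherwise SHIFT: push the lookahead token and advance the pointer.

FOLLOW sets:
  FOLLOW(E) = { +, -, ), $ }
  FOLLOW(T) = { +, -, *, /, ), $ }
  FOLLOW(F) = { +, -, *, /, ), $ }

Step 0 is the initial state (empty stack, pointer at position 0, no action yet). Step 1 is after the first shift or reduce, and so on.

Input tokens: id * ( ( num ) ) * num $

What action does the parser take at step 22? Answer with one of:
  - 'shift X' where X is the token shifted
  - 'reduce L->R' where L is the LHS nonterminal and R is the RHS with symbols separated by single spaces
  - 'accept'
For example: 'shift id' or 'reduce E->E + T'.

Answer: reduce E->T

Derivation:
Step 1: shift id. Stack=[id] ptr=1 lookahead=* remaining=[* ( ( num ) ) * num $]
Step 2: reduce F->id. Stack=[F] ptr=1 lookahead=* remaining=[* ( ( num ) ) * num $]
Step 3: reduce T->F. Stack=[T] ptr=1 lookahead=* remaining=[* ( ( num ) ) * num $]
Step 4: shift *. Stack=[T *] ptr=2 lookahead=( remaining=[( ( num ) ) * num $]
Step 5: shift (. Stack=[T * (] ptr=3 lookahead=( remaining=[( num ) ) * num $]
Step 6: shift (. Stack=[T * ( (] ptr=4 lookahead=num remaining=[num ) ) * num $]
Step 7: shift num. Stack=[T * ( ( num] ptr=5 lookahead=) remaining=[) ) * num $]
Step 8: reduce F->num. Stack=[T * ( ( F] ptr=5 lookahead=) remaining=[) ) * num $]
Step 9: reduce T->F. Stack=[T * ( ( T] ptr=5 lookahead=) remaining=[) ) * num $]
Step 10: reduce E->T. Stack=[T * ( ( E] ptr=5 lookahead=) remaining=[) ) * num $]
Step 11: shift ). Stack=[T * ( ( E )] ptr=6 lookahead=) remaining=[) * num $]
Step 12: reduce F->( E ). Stack=[T * ( F] ptr=6 lookahead=) remaining=[) * num $]
Step 13: reduce T->F. Stack=[T * ( T] ptr=6 lookahead=) remaining=[) * num $]
Step 14: reduce E->T. Stack=[T * ( E] ptr=6 lookahead=) remaining=[) * num $]
Step 15: shift ). Stack=[T * ( E )] ptr=7 lookahead=* remaining=[* num $]
Step 16: reduce F->( E ). Stack=[T * F] ptr=7 lookahead=* remaining=[* num $]
Step 17: reduce T->T * F. Stack=[T] ptr=7 lookahead=* remaining=[* num $]
Step 18: shift *. Stack=[T *] ptr=8 lookahead=num remaining=[num $]
Step 19: shift num. Stack=[T * num] ptr=9 lookahead=$ remaining=[$]
Step 20: reduce F->num. Stack=[T * F] ptr=9 lookahead=$ remaining=[$]
Step 21: reduce T->T * F. Stack=[T] ptr=9 lookahead=$ remaining=[$]
Step 22: reduce E->T. Stack=[E] ptr=9 lookahead=$ remaining=[$]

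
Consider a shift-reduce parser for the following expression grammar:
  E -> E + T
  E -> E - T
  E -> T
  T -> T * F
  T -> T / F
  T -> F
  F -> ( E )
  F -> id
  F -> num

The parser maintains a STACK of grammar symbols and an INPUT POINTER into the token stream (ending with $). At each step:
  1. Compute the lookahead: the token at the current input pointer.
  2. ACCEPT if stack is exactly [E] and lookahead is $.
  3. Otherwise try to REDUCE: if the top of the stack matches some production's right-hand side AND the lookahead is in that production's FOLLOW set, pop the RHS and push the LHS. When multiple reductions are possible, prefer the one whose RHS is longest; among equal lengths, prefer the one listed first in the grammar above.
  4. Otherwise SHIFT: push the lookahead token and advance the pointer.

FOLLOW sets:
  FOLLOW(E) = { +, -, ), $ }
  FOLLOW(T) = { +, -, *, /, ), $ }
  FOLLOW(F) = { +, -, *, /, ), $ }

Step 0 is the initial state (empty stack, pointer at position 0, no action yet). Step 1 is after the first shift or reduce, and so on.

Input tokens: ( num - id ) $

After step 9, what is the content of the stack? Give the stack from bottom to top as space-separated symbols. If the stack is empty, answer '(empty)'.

Answer: ( E - T

Derivation:
Step 1: shift (. Stack=[(] ptr=1 lookahead=num remaining=[num - id ) $]
Step 2: shift num. Stack=[( num] ptr=2 lookahead=- remaining=[- id ) $]
Step 3: reduce F->num. Stack=[( F] ptr=2 lookahead=- remaining=[- id ) $]
Step 4: reduce T->F. Stack=[( T] ptr=2 lookahead=- remaining=[- id ) $]
Step 5: reduce E->T. Stack=[( E] ptr=2 lookahead=- remaining=[- id ) $]
Step 6: shift -. Stack=[( E -] ptr=3 lookahead=id remaining=[id ) $]
Step 7: shift id. Stack=[( E - id] ptr=4 lookahead=) remaining=[) $]
Step 8: reduce F->id. Stack=[( E - F] ptr=4 lookahead=) remaining=[) $]
Step 9: reduce T->F. Stack=[( E - T] ptr=4 lookahead=) remaining=[) $]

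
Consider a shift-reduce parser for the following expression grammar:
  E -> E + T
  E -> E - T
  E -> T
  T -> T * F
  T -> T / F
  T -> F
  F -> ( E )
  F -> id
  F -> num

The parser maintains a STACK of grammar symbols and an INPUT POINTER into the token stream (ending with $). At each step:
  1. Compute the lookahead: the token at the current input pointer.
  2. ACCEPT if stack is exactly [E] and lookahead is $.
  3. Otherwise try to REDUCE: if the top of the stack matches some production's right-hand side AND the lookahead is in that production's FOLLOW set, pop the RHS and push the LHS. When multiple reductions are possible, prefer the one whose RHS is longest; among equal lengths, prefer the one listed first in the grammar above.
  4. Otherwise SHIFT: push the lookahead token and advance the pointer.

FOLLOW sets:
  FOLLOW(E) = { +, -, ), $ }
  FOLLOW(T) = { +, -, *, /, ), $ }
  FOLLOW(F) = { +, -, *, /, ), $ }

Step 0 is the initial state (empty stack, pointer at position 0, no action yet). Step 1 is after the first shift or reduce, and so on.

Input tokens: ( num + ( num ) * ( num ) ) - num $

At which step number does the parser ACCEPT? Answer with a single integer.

Step 1: shift (. Stack=[(] ptr=1 lookahead=num remaining=[num + ( num ) * ( num ) ) - num $]
Step 2: shift num. Stack=[( num] ptr=2 lookahead=+ remaining=[+ ( num ) * ( num ) ) - num $]
Step 3: reduce F->num. Stack=[( F] ptr=2 lookahead=+ remaining=[+ ( num ) * ( num ) ) - num $]
Step 4: reduce T->F. Stack=[( T] ptr=2 lookahead=+ remaining=[+ ( num ) * ( num ) ) - num $]
Step 5: reduce E->T. Stack=[( E] ptr=2 lookahead=+ remaining=[+ ( num ) * ( num ) ) - num $]
Step 6: shift +. Stack=[( E +] ptr=3 lookahead=( remaining=[( num ) * ( num ) ) - num $]
Step 7: shift (. Stack=[( E + (] ptr=4 lookahead=num remaining=[num ) * ( num ) ) - num $]
Step 8: shift num. Stack=[( E + ( num] ptr=5 lookahead=) remaining=[) * ( num ) ) - num $]
Step 9: reduce F->num. Stack=[( E + ( F] ptr=5 lookahead=) remaining=[) * ( num ) ) - num $]
Step 10: reduce T->F. Stack=[( E + ( T] ptr=5 lookahead=) remaining=[) * ( num ) ) - num $]
Step 11: reduce E->T. Stack=[( E + ( E] ptr=5 lookahead=) remaining=[) * ( num ) ) - num $]
Step 12: shift ). Stack=[( E + ( E )] ptr=6 lookahead=* remaining=[* ( num ) ) - num $]
Step 13: reduce F->( E ). Stack=[( E + F] ptr=6 lookahead=* remaining=[* ( num ) ) - num $]
Step 14: reduce T->F. Stack=[( E + T] ptr=6 lookahead=* remaining=[* ( num ) ) - num $]
Step 15: shift *. Stack=[( E + T *] ptr=7 lookahead=( remaining=[( num ) ) - num $]
Step 16: shift (. Stack=[( E + T * (] ptr=8 lookahead=num remaining=[num ) ) - num $]
Step 17: shift num. Stack=[( E + T * ( num] ptr=9 lookahead=) remaining=[) ) - num $]
Step 18: reduce F->num. Stack=[( E + T * ( F] ptr=9 lookahead=) remaining=[) ) - num $]
Step 19: reduce T->F. Stack=[( E + T * ( T] ptr=9 lookahead=) remaining=[) ) - num $]
Step 20: reduce E->T. Stack=[( E + T * ( E] ptr=9 lookahead=) remaining=[) ) - num $]
Step 21: shift ). Stack=[( E + T * ( E )] ptr=10 lookahead=) remaining=[) - num $]
Step 22: reduce F->( E ). Stack=[( E + T * F] ptr=10 lookahead=) remaining=[) - num $]
Step 23: reduce T->T * F. Stack=[( E + T] ptr=10 lookahead=) remaining=[) - num $]
Step 24: reduce E->E + T. Stack=[( E] ptr=10 lookahead=) remaining=[) - num $]
Step 25: shift ). Stack=[( E )] ptr=11 lookahead=- remaining=[- num $]
Step 26: reduce F->( E ). Stack=[F] ptr=11 lookahead=- remaining=[- num $]
Step 27: reduce T->F. Stack=[T] ptr=11 lookahead=- remaining=[- num $]
Step 28: reduce E->T. Stack=[E] ptr=11 lookahead=- remaining=[- num $]
Step 29: shift -. Stack=[E -] ptr=12 lookahead=num remaining=[num $]
Step 30: shift num. Stack=[E - num] ptr=13 lookahead=$ remaining=[$]
Step 31: reduce F->num. Stack=[E - F] ptr=13 lookahead=$ remaining=[$]
Step 32: reduce T->F. Stack=[E - T] ptr=13 lookahead=$ remaining=[$]
Step 33: reduce E->E - T. Stack=[E] ptr=13 lookahead=$ remaining=[$]
Step 34: accept. Stack=[E] ptr=13 lookahead=$ remaining=[$]

Answer: 34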